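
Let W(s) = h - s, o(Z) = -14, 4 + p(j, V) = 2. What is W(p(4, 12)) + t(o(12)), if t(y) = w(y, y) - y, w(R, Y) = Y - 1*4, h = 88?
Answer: 86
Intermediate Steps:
p(j, V) = -2 (p(j, V) = -4 + 2 = -2)
w(R, Y) = -4 + Y (w(R, Y) = Y - 4 = -4 + Y)
t(y) = -4 (t(y) = (-4 + y) - y = -4)
W(s) = 88 - s
W(p(4, 12)) + t(o(12)) = (88 - 1*(-2)) - 4 = (88 + 2) - 4 = 90 - 4 = 86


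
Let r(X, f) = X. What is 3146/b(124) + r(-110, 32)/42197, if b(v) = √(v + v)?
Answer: -110/42197 + 1573*√62/62 ≈ 199.77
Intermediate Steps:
b(v) = √2*√v (b(v) = √(2*v) = √2*√v)
3146/b(124) + r(-110, 32)/42197 = 3146/((√2*√124)) - 110/42197 = 3146/((√2*(2*√31))) - 110*1/42197 = 3146/((2*√62)) - 110/42197 = 3146*(√62/124) - 110/42197 = 1573*√62/62 - 110/42197 = -110/42197 + 1573*√62/62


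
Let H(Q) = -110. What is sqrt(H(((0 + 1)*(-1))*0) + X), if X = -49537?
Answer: I*sqrt(49647) ≈ 222.82*I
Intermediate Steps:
sqrt(H(((0 + 1)*(-1))*0) + X) = sqrt(-110 - 49537) = sqrt(-49647) = I*sqrt(49647)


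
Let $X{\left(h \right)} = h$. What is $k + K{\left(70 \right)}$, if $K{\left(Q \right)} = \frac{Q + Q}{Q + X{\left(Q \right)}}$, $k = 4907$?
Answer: $4908$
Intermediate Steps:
$K{\left(Q \right)} = 1$ ($K{\left(Q \right)} = \frac{Q + Q}{Q + Q} = \frac{2 Q}{2 Q} = 2 Q \frac{1}{2 Q} = 1$)
$k + K{\left(70 \right)} = 4907 + 1 = 4908$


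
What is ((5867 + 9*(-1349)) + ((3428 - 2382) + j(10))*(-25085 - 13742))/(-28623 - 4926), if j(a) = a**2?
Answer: 44502016/33549 ≈ 1326.5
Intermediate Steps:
((5867 + 9*(-1349)) + ((3428 - 2382) + j(10))*(-25085 - 13742))/(-28623 - 4926) = ((5867 + 9*(-1349)) + ((3428 - 2382) + 10**2)*(-25085 - 13742))/(-28623 - 4926) = ((5867 - 12141) + (1046 + 100)*(-38827))/(-33549) = (-6274 + 1146*(-38827))*(-1/33549) = (-6274 - 44495742)*(-1/33549) = -44502016*(-1/33549) = 44502016/33549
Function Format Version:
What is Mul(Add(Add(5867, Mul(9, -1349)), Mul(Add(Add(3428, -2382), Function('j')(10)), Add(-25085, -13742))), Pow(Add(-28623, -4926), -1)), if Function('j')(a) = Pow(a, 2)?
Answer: Rational(44502016, 33549) ≈ 1326.5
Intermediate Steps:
Mul(Add(Add(5867, Mul(9, -1349)), Mul(Add(Add(3428, -2382), Function('j')(10)), Add(-25085, -13742))), Pow(Add(-28623, -4926), -1)) = Mul(Add(Add(5867, Mul(9, -1349)), Mul(Add(Add(3428, -2382), Pow(10, 2)), Add(-25085, -13742))), Pow(Add(-28623, -4926), -1)) = Mul(Add(Add(5867, -12141), Mul(Add(1046, 100), -38827)), Pow(-33549, -1)) = Mul(Add(-6274, Mul(1146, -38827)), Rational(-1, 33549)) = Mul(Add(-6274, -44495742), Rational(-1, 33549)) = Mul(-44502016, Rational(-1, 33549)) = Rational(44502016, 33549)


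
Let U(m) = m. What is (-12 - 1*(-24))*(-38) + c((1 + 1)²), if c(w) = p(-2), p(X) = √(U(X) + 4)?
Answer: -456 + √2 ≈ -454.59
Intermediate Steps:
p(X) = √(4 + X) (p(X) = √(X + 4) = √(4 + X))
c(w) = √2 (c(w) = √(4 - 2) = √2)
(-12 - 1*(-24))*(-38) + c((1 + 1)²) = (-12 - 1*(-24))*(-38) + √2 = (-12 + 24)*(-38) + √2 = 12*(-38) + √2 = -456 + √2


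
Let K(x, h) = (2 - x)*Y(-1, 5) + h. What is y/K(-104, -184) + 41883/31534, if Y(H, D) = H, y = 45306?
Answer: -708266667/4572430 ≈ -154.90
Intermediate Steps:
K(x, h) = -2 + h + x (K(x, h) = (2 - x)*(-1) + h = (-2 + x) + h = -2 + h + x)
y/K(-104, -184) + 41883/31534 = 45306/(-2 - 184 - 104) + 41883/31534 = 45306/(-290) + 41883*(1/31534) = 45306*(-1/290) + 41883/31534 = -22653/145 + 41883/31534 = -708266667/4572430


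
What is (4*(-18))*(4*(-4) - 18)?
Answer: 2448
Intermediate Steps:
(4*(-18))*(4*(-4) - 18) = -72*(-16 - 18) = -72*(-34) = 2448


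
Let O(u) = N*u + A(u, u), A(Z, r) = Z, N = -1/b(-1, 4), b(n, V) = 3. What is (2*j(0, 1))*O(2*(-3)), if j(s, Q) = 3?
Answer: -24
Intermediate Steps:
N = -⅓ (N = -1/3 = -1*⅓ = -⅓ ≈ -0.33333)
O(u) = 2*u/3 (O(u) = -u/3 + u = 2*u/3)
(2*j(0, 1))*O(2*(-3)) = (2*3)*(2*(2*(-3))/3) = 6*((⅔)*(-6)) = 6*(-4) = -24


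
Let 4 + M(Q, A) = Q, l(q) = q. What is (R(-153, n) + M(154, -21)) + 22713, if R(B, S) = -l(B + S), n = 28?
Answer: 22988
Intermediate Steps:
M(Q, A) = -4 + Q
R(B, S) = -B - S (R(B, S) = -(B + S) = -B - S)
(R(-153, n) + M(154, -21)) + 22713 = ((-1*(-153) - 1*28) + (-4 + 154)) + 22713 = ((153 - 28) + 150) + 22713 = (125 + 150) + 22713 = 275 + 22713 = 22988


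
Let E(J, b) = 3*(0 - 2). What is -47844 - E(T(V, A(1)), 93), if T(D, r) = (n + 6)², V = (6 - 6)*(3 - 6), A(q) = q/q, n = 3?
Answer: -47838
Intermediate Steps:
A(q) = 1
V = 0 (V = 0*(-3) = 0)
T(D, r) = 81 (T(D, r) = (3 + 6)² = 9² = 81)
E(J, b) = -6 (E(J, b) = 3*(-2) = -6)
-47844 - E(T(V, A(1)), 93) = -47844 - 1*(-6) = -47844 + 6 = -47838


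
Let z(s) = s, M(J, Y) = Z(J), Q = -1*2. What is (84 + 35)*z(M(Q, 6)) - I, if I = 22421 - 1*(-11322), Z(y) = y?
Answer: -33981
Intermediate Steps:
Q = -2
M(J, Y) = J
I = 33743 (I = 22421 + 11322 = 33743)
(84 + 35)*z(M(Q, 6)) - I = (84 + 35)*(-2) - 1*33743 = 119*(-2) - 33743 = -238 - 33743 = -33981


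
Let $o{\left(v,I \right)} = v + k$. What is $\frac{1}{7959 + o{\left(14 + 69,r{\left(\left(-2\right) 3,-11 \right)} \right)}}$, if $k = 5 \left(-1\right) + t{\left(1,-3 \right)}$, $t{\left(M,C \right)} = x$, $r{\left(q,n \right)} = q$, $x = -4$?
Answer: $\frac{1}{8033} \approx 0.00012449$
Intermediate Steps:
$t{\left(M,C \right)} = -4$
$k = -9$ ($k = 5 \left(-1\right) - 4 = -5 - 4 = -9$)
$o{\left(v,I \right)} = -9 + v$ ($o{\left(v,I \right)} = v - 9 = -9 + v$)
$\frac{1}{7959 + o{\left(14 + 69,r{\left(\left(-2\right) 3,-11 \right)} \right)}} = \frac{1}{7959 + \left(-9 + \left(14 + 69\right)\right)} = \frac{1}{7959 + \left(-9 + 83\right)} = \frac{1}{7959 + 74} = \frac{1}{8033}$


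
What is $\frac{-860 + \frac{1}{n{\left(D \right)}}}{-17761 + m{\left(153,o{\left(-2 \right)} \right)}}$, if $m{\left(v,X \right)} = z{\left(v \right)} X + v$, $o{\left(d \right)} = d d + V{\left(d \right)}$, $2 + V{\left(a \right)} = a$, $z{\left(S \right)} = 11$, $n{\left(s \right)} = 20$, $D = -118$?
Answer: $\frac{17199}{352160} \approx 0.048839$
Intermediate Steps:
$V{\left(a \right)} = -2 + a$
$o{\left(d \right)} = -2 + d + d^{2}$ ($o{\left(d \right)} = d d + \left(-2 + d\right) = d^{2} + \left(-2 + d\right) = -2 + d + d^{2}$)
$m{\left(v,X \right)} = v + 11 X$ ($m{\left(v,X \right)} = 11 X + v = v + 11 X$)
$\frac{-860 + \frac{1}{n{\left(D \right)}}}{-17761 + m{\left(153,o{\left(-2 \right)} \right)}} = \frac{-860 + \frac{1}{20}}{-17761 + \left(153 + 11 \left(-2 - 2 + \left(-2\right)^{2}\right)\right)} = \frac{-860 + \frac{1}{20}}{-17761 + \left(153 + 11 \left(-2 - 2 + 4\right)\right)} = - \frac{17199}{20 \left(-17761 + \left(153 + 11 \cdot 0\right)\right)} = - \frac{17199}{20 \left(-17761 + \left(153 + 0\right)\right)} = - \frac{17199}{20 \left(-17761 + 153\right)} = - \frac{17199}{20 \left(-17608\right)} = \left(- \frac{17199}{20}\right) \left(- \frac{1}{17608}\right) = \frac{17199}{352160}$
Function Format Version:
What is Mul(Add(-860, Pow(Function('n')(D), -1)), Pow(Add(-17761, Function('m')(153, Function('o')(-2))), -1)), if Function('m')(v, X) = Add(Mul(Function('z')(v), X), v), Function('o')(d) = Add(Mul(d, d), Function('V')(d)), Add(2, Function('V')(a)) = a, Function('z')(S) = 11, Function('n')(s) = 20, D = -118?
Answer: Rational(17199, 352160) ≈ 0.048839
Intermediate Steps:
Function('V')(a) = Add(-2, a)
Function('o')(d) = Add(-2, d, Pow(d, 2)) (Function('o')(d) = Add(Mul(d, d), Add(-2, d)) = Add(Pow(d, 2), Add(-2, d)) = Add(-2, d, Pow(d, 2)))
Function('m')(v, X) = Add(v, Mul(11, X)) (Function('m')(v, X) = Add(Mul(11, X), v) = Add(v, Mul(11, X)))
Mul(Add(-860, Pow(Function('n')(D), -1)), Pow(Add(-17761, Function('m')(153, Function('o')(-2))), -1)) = Mul(Add(-860, Pow(20, -1)), Pow(Add(-17761, Add(153, Mul(11, Add(-2, -2, Pow(-2, 2))))), -1)) = Mul(Add(-860, Rational(1, 20)), Pow(Add(-17761, Add(153, Mul(11, Add(-2, -2, 4)))), -1)) = Mul(Rational(-17199, 20), Pow(Add(-17761, Add(153, Mul(11, 0))), -1)) = Mul(Rational(-17199, 20), Pow(Add(-17761, Add(153, 0)), -1)) = Mul(Rational(-17199, 20), Pow(Add(-17761, 153), -1)) = Mul(Rational(-17199, 20), Pow(-17608, -1)) = Mul(Rational(-17199, 20), Rational(-1, 17608)) = Rational(17199, 352160)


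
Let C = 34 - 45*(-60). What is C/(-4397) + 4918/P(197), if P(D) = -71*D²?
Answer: -7554994672/12115665283 ≈ -0.62357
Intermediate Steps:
C = 2734 (C = 34 + 2700 = 2734)
C/(-4397) + 4918/P(197) = 2734/(-4397) + 4918/((-71*197²)) = 2734*(-1/4397) + 4918/((-71*38809)) = -2734/4397 + 4918/(-2755439) = -2734/4397 + 4918*(-1/2755439) = -2734/4397 - 4918/2755439 = -7554994672/12115665283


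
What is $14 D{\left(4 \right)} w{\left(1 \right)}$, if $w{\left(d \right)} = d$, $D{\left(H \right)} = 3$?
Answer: $42$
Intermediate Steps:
$14 D{\left(4 \right)} w{\left(1 \right)} = 14 \cdot 3 \cdot 1 = 42 \cdot 1 = 42$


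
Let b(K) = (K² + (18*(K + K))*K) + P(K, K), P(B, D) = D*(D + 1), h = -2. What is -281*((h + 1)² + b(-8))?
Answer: -681425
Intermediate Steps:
P(B, D) = D*(1 + D)
b(K) = 37*K² + K*(1 + K) (b(K) = (K² + (18*(K + K))*K) + K*(1 + K) = (K² + (18*(2*K))*K) + K*(1 + K) = (K² + (36*K)*K) + K*(1 + K) = (K² + 36*K²) + K*(1 + K) = 37*K² + K*(1 + K))
-281*((h + 1)² + b(-8)) = -281*((-2 + 1)² - 8*(1 + 38*(-8))) = -281*((-1)² - 8*(1 - 304)) = -281*(1 - 8*(-303)) = -281*(1 + 2424) = -281*2425 = -681425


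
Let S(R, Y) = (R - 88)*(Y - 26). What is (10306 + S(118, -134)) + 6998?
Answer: 12504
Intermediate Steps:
S(R, Y) = (-88 + R)*(-26 + Y)
(10306 + S(118, -134)) + 6998 = (10306 + (2288 - 88*(-134) - 26*118 + 118*(-134))) + 6998 = (10306 + (2288 + 11792 - 3068 - 15812)) + 6998 = (10306 - 4800) + 6998 = 5506 + 6998 = 12504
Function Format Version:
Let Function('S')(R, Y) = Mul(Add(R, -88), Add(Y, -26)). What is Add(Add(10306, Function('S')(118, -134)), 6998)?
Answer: 12504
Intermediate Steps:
Function('S')(R, Y) = Mul(Add(-88, R), Add(-26, Y))
Add(Add(10306, Function('S')(118, -134)), 6998) = Add(Add(10306, Add(2288, Mul(-88, -134), Mul(-26, 118), Mul(118, -134))), 6998) = Add(Add(10306, Add(2288, 11792, -3068, -15812)), 6998) = Add(Add(10306, -4800), 6998) = Add(5506, 6998) = 12504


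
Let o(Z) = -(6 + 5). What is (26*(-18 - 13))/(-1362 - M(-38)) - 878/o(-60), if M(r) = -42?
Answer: 53083/660 ≈ 80.429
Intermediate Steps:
o(Z) = -11 (o(Z) = -1*11 = -11)
(26*(-18 - 13))/(-1362 - M(-38)) - 878/o(-60) = (26*(-18 - 13))/(-1362 - 1*(-42)) - 878/(-11) = (26*(-31))/(-1362 + 42) - 878*(-1/11) = -806/(-1320) + 878/11 = -806*(-1/1320) + 878/11 = 403/660 + 878/11 = 53083/660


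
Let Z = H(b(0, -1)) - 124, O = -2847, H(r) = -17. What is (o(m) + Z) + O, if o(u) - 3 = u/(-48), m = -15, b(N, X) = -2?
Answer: -47755/16 ≈ -2984.7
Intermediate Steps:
o(u) = 3 - u/48 (o(u) = 3 + u/(-48) = 3 + u*(-1/48) = 3 - u/48)
Z = -141 (Z = -17 - 124 = -141)
(o(m) + Z) + O = ((3 - 1/48*(-15)) - 141) - 2847 = ((3 + 5/16) - 141) - 2847 = (53/16 - 141) - 2847 = -2203/16 - 2847 = -47755/16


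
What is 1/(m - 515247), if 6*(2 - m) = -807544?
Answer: -3/1141963 ≈ -2.6271e-6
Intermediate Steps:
m = 403778/3 (m = 2 - ⅙*(-807544) = 2 + 403772/3 = 403778/3 ≈ 1.3459e+5)
1/(m - 515247) = 1/(403778/3 - 515247) = 1/(-1141963/3) = -3/1141963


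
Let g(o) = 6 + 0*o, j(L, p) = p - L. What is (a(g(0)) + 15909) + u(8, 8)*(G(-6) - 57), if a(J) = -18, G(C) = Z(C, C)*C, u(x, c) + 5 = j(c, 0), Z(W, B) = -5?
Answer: 16242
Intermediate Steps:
u(x, c) = -5 - c (u(x, c) = -5 + (0 - c) = -5 - c)
G(C) = -5*C
g(o) = 6 (g(o) = 6 + 0 = 6)
(a(g(0)) + 15909) + u(8, 8)*(G(-6) - 57) = (-18 + 15909) + (-5 - 1*8)*(-5*(-6) - 57) = 15891 + (-5 - 8)*(30 - 57) = 15891 - 13*(-27) = 15891 + 351 = 16242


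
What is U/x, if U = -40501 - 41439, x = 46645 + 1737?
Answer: -2410/1423 ≈ -1.6936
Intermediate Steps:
x = 48382
U = -81940
U/x = -81940/48382 = -81940*1/48382 = -2410/1423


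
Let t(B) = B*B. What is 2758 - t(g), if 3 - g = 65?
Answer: -1086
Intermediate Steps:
g = -62 (g = 3 - 1*65 = 3 - 65 = -62)
t(B) = B²
2758 - t(g) = 2758 - 1*(-62)² = 2758 - 1*3844 = 2758 - 3844 = -1086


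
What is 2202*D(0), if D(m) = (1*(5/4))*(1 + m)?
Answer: 5505/2 ≈ 2752.5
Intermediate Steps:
D(m) = 5/4 + 5*m/4 (D(m) = (1*(5*(¼)))*(1 + m) = (1*(5/4))*(1 + m) = 5*(1 + m)/4 = 5/4 + 5*m/4)
2202*D(0) = 2202*(5/4 + (5/4)*0) = 2202*(5/4 + 0) = 2202*(5/4) = 5505/2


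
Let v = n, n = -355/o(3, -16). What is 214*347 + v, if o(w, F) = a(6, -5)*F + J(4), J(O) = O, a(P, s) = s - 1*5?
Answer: 12177957/164 ≈ 74256.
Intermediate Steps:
a(P, s) = -5 + s (a(P, s) = s - 5 = -5 + s)
o(w, F) = 4 - 10*F (o(w, F) = (-5 - 5)*F + 4 = -10*F + 4 = 4 - 10*F)
n = -355/164 (n = -355/(4 - 10*(-16)) = -355/(4 + 160) = -355/164 ≈ -2.1646)
v = -355/164 ≈ -2.1646
214*347 + v = 214*347 - 355/164 = 74258 - 355/164 = 12177957/164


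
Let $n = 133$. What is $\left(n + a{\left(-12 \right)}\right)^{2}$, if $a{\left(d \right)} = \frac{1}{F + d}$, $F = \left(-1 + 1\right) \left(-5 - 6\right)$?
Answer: $\frac{2544025}{144} \approx 17667.0$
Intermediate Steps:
$F = 0$ ($F = 0 \left(-11\right) = 0$)
$a{\left(d \right)} = \frac{1}{d}$ ($a{\left(d \right)} = \frac{1}{0 + d} = \frac{1}{d}$)
$\left(n + a{\left(-12 \right)}\right)^{2} = \left(133 + \frac{1}{-12}\right)^{2} = \left(133 - \frac{1}{12}\right)^{2} = \left(\frac{1595}{12}\right)^{2} = \frac{2544025}{144}$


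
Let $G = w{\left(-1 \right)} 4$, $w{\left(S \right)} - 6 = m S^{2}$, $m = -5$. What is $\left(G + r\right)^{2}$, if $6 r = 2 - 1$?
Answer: $\frac{625}{36} \approx 17.361$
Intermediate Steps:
$r = \frac{1}{6}$ ($r = \frac{2 - 1}{6} = \frac{1}{6} \cdot 1 = \frac{1}{6} \approx 0.16667$)
$w{\left(S \right)} = 6 - 5 S^{2}$
$G = 4$ ($G = \left(6 - 5 \left(-1\right)^{2}\right) 4 = \left(6 - 5\right) 4 = 1 \cdot 4 = 4$)
$\left(G + r\right)^{2} = \left(4 + \frac{1}{6}\right)^{2} = \left(\frac{25}{6}\right)^{2} = \frac{625}{36}$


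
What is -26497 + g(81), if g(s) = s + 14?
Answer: -26402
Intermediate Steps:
g(s) = 14 + s
-26497 + g(81) = -26497 + (14 + 81) = -26497 + 95 = -26402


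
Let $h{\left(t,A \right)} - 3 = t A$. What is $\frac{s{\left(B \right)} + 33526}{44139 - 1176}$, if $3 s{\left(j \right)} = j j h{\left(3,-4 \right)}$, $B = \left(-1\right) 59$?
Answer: $\frac{23083}{42963} \approx 0.53728$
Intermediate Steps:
$h{\left(t,A \right)} = 3 + A t$ ($h{\left(t,A \right)} = 3 + t A = 3 + A t$)
$B = -59$
$s{\left(j \right)} = - 3 j^{2}$ ($s{\left(j \right)} = \frac{j j \left(3 - 12\right)}{3} = \frac{j^{2} \left(3 - 12\right)}{3} = \frac{j^{2} \left(-9\right)}{3} = \frac{\left(-9\right) j^{2}}{3} = - 3 j^{2}$)
$\frac{s{\left(B \right)} + 33526}{44139 - 1176} = \frac{- 3 \left(-59\right)^{2} + 33526}{44139 - 1176} = \frac{\left(-3\right) 3481 + 33526}{42963} = \left(-10443 + 33526\right) \frac{1}{42963} = 23083 \cdot \frac{1}{42963} = \frac{23083}{42963}$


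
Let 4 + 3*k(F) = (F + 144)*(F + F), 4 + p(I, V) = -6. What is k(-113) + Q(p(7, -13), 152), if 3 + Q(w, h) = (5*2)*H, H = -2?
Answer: -7079/3 ≈ -2359.7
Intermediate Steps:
p(I, V) = -10 (p(I, V) = -4 - 6 = -10)
k(F) = -4/3 + 2*F*(144 + F)/3 (k(F) = -4/3 + ((F + 144)*(F + F))/3 = -4/3 + ((144 + F)*(2*F))/3 = -4/3 + (2*F*(144 + F))/3 = -4/3 + 2*F*(144 + F)/3)
Q(w, h) = -23 (Q(w, h) = -3 + (5*2)*(-2) = -3 + 10*(-2) = -3 - 20 = -23)
k(-113) + Q(p(7, -13), 152) = (-4/3 + 96*(-113) + (⅔)*(-113)²) - 23 = (-4/3 - 10848 + (⅔)*12769) - 23 = (-4/3 - 10848 + 25538/3) - 23 = -7010/3 - 23 = -7079/3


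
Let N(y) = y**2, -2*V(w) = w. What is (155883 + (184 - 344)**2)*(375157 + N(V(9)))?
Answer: 272353171447/4 ≈ 6.8088e+10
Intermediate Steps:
V(w) = -w/2
(155883 + (184 - 344)**2)*(375157 + N(V(9))) = (155883 + (184 - 344)**2)*(375157 + (-1/2*9)**2) = (155883 + (-160)**2)*(375157 + (-9/2)**2) = (155883 + 25600)*(375157 + 81/4) = 181483*(1500709/4) = 272353171447/4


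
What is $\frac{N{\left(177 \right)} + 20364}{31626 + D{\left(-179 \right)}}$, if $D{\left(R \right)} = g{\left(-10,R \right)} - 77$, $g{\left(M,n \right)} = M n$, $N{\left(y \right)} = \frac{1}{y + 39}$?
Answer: $\frac{4398625}{7201224} \approx 0.61082$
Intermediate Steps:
$N{\left(y \right)} = \frac{1}{39 + y}$
$D{\left(R \right)} = -77 - 10 R$ ($D{\left(R \right)} = - 10 R - 77 = -77 - 10 R$)
$\frac{N{\left(177 \right)} + 20364}{31626 + D{\left(-179 \right)}} = \frac{\frac{1}{39 + 177} + 20364}{31626 - -1713} = \frac{\frac{1}{216} + 20364}{31626 + \left(-77 + 1790\right)} = \frac{\frac{1}{216} + 20364}{31626 + 1713} = \frac{4398625}{216 \cdot 33339} = \frac{4398625}{216} \cdot \frac{1}{33339} = \frac{4398625}{7201224}$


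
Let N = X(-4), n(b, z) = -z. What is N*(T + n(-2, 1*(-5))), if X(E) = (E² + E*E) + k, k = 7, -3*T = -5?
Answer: 260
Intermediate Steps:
T = 5/3 (T = -⅓*(-5) = 5/3 ≈ 1.6667)
X(E) = 7 + 2*E² (X(E) = (E² + E*E) + 7 = (E² + E²) + 7 = 2*E² + 7 = 7 + 2*E²)
N = 39 (N = 7 + 2*(-4)² = 7 + 2*16 = 7 + 32 = 39)
N*(T + n(-2, 1*(-5))) = 39*(5/3 - (-5)) = 39*(5/3 - 1*(-5)) = 39*(5/3 + 5) = 39*(20/3) = 260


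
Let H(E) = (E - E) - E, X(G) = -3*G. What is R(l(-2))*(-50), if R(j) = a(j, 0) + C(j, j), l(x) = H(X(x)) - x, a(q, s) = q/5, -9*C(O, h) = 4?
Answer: 560/9 ≈ 62.222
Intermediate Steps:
C(O, h) = -4/9 (C(O, h) = -⅑*4 = -4/9)
a(q, s) = q/5 (a(q, s) = q*(⅕) = q/5)
H(E) = -E (H(E) = 0 - E = -E)
l(x) = 2*x (l(x) = -(-3)*x - x = 3*x - x = 2*x)
R(j) = -4/9 + j/5 (R(j) = j/5 - 4/9 = -4/9 + j/5)
R(l(-2))*(-50) = (-4/9 + (2*(-2))/5)*(-50) = (-4/9 + (⅕)*(-4))*(-50) = (-4/9 - ⅘)*(-50) = -56/45*(-50) = 560/9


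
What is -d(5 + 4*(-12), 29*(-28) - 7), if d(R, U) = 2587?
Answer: -2587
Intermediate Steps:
-d(5 + 4*(-12), 29*(-28) - 7) = -1*2587 = -2587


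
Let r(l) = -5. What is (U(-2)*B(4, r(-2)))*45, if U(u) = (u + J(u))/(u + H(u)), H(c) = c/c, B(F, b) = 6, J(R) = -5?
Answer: 1890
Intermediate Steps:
H(c) = 1
U(u) = (-5 + u)/(1 + u) (U(u) = (u - 5)/(u + 1) = (-5 + u)/(1 + u))
(U(-2)*B(4, r(-2)))*45 = (((-5 - 2)/(1 - 2))*6)*45 = ((-7/(-1))*6)*45 = (-1*(-7)*6)*45 = (7*6)*45 = 42*45 = 1890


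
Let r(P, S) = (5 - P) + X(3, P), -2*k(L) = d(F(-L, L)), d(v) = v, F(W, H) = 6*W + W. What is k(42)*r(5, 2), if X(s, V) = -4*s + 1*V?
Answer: -1029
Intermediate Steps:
F(W, H) = 7*W
X(s, V) = V - 4*s (X(s, V) = -4*s + V = V - 4*s)
k(L) = 7*L/2 (k(L) = -7*(-L)/2 = -(-7)*L/2 = 7*L/2)
r(P, S) = -7 (r(P, S) = (5 - P) + (P - 4*3) = (5 - P) + (P - 12) = (5 - P) + (-12 + P) = -7)
k(42)*r(5, 2) = ((7/2)*42)*(-7) = 147*(-7) = -1029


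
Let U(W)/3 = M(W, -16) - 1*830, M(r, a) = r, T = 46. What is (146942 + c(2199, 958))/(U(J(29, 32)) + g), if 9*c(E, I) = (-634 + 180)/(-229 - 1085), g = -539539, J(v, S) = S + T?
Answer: -868868273/3203633835 ≈ -0.27121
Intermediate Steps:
J(v, S) = 46 + S (J(v, S) = S + 46 = 46 + S)
U(W) = -2490 + 3*W (U(W) = 3*(W - 1*830) = 3*(W - 830) = 3*(-830 + W) = -2490 + 3*W)
c(E, I) = 227/5913 (c(E, I) = ((-634 + 180)/(-229 - 1085))/9 = (-454/(-1314))/9 = (-454*(-1/1314))/9 = (⅑)*(227/657) = 227/5913)
(146942 + c(2199, 958))/(U(J(29, 32)) + g) = (146942 + 227/5913)/((-2490 + 3*(46 + 32)) - 539539) = 868868273/(5913*((-2490 + 3*78) - 539539)) = 868868273/(5913*((-2490 + 234) - 539539)) = 868868273/(5913*(-2256 - 539539)) = (868868273/5913)/(-541795) = (868868273/5913)*(-1/541795) = -868868273/3203633835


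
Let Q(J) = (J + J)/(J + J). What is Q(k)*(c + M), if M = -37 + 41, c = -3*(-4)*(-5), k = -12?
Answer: -56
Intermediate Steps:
Q(J) = 1 (Q(J) = (2*J)/((2*J)) = (2*J)*(1/(2*J)) = 1)
c = -60 (c = 12*(-5) = -60)
M = 4
Q(k)*(c + M) = 1*(-60 + 4) = 1*(-56) = -56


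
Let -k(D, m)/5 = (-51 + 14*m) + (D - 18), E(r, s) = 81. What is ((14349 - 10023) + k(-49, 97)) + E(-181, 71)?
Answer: -1793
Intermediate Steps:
k(D, m) = 345 - 70*m - 5*D (k(D, m) = -5*((-51 + 14*m) + (D - 18)) = -5*((-51 + 14*m) + (-18 + D)) = -5*(-69 + D + 14*m) = 345 - 70*m - 5*D)
((14349 - 10023) + k(-49, 97)) + E(-181, 71) = ((14349 - 10023) + (345 - 70*97 - 5*(-49))) + 81 = (4326 + (345 - 6790 + 245)) + 81 = (4326 - 6200) + 81 = -1874 + 81 = -1793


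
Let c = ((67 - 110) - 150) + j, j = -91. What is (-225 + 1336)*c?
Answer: -315524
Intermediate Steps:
c = -284 (c = ((67 - 110) - 150) - 91 = (-43 - 150) - 91 = -193 - 91 = -284)
(-225 + 1336)*c = (-225 + 1336)*(-284) = 1111*(-284) = -315524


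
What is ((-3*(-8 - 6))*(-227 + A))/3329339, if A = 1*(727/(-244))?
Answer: -1178415/406179358 ≈ -0.0029012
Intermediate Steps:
A = -727/244 (A = 1*(727*(-1/244)) = 1*(-727/244) = -727/244 ≈ -2.9795)
((-3*(-8 - 6))*(-227 + A))/3329339 = ((-3*(-8 - 6))*(-227 - 727/244))/3329339 = (-3*(-14)*(-56115/244))*(1/3329339) = (42*(-56115/244))*(1/3329339) = -1178415/122*1/3329339 = -1178415/406179358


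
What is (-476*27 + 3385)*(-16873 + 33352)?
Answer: -156006693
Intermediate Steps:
(-476*27 + 3385)*(-16873 + 33352) = (-12852 + 3385)*16479 = -9467*16479 = -156006693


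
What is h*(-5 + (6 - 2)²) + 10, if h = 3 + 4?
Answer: 87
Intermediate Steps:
h = 7
h*(-5 + (6 - 2)²) + 10 = 7*(-5 + (6 - 2)²) + 10 = 7*(-5 + 4²) + 10 = 7*(-5 + 16) + 10 = 7*11 + 10 = 77 + 10 = 87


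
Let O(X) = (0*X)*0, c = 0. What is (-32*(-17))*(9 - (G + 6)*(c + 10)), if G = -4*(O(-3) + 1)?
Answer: -5984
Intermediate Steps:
O(X) = 0 (O(X) = 0*0 = 0)
G = -4 (G = -4*(0 + 1) = -4*1 = -4)
(-32*(-17))*(9 - (G + 6)*(c + 10)) = (-32*(-17))*(9 - (-4 + 6)*(0 + 10)) = 544*(9 - 2*10) = 544*(9 - 1*20) = 544*(9 - 20) = 544*(-11) = -5984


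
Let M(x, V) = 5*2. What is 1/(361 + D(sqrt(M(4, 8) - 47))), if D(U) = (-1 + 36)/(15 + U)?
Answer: 95107/34524377 + 35*I*sqrt(37)/34524377 ≈ 0.0027548 + 6.1666e-6*I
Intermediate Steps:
M(x, V) = 10
D(U) = 35/(15 + U)
1/(361 + D(sqrt(M(4, 8) - 47))) = 1/(361 + 35/(15 + sqrt(10 - 47))) = 1/(361 + 35/(15 + sqrt(-37))) = 1/(361 + 35/(15 + I*sqrt(37)))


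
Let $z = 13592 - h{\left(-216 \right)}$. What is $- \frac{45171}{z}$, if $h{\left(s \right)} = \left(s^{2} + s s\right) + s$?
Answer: $\frac{45171}{79504} \approx 0.56816$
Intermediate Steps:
$h{\left(s \right)} = s + 2 s^{2}$ ($h{\left(s \right)} = \left(s^{2} + s^{2}\right) + s = 2 s^{2} + s = s + 2 s^{2}$)
$z = -79504$ ($z = 13592 - - 216 \left(1 + 2 \left(-216\right)\right) = 13592 - - 216 \left(1 - 432\right) = 13592 - \left(-216\right) \left(-431\right) = 13592 - 93096 = -79504$)
$- \frac{45171}{z} = - \frac{45171}{-79504} = \left(-45171\right) \left(- \frac{1}{79504}\right) = \frac{45171}{79504}$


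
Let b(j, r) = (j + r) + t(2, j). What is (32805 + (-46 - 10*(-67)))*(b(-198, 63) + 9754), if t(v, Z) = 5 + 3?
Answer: 321820983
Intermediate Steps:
t(v, Z) = 8
b(j, r) = 8 + j + r (b(j, r) = (j + r) + 8 = 8 + j + r)
(32805 + (-46 - 10*(-67)))*(b(-198, 63) + 9754) = (32805 + (-46 - 10*(-67)))*((8 - 198 + 63) + 9754) = (32805 + (-46 + 670))*(-127 + 9754) = (32805 + 624)*9627 = 33429*9627 = 321820983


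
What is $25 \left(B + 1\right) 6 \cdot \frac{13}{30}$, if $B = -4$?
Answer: $-195$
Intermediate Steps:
$25 \left(B + 1\right) 6 \cdot \frac{13}{30} = 25 \left(-4 + 1\right) 6 \cdot \frac{13}{30} = 25 \left(\left(-3\right) 6\right) 13 \cdot \frac{1}{30} = 25 \left(-18\right) \frac{13}{30} = \left(-450\right) \frac{13}{30} = -195$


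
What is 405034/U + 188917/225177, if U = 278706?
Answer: 7992035690/3486565609 ≈ 2.2922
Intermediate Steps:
405034/U + 188917/225177 = 405034/278706 + 188917/225177 = 405034*(1/278706) + 188917*(1/225177) = 202517/139353 + 188917/225177 = 7992035690/3486565609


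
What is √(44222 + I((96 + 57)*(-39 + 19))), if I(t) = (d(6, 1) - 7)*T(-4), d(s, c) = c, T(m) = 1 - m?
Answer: 4*√2762 ≈ 210.22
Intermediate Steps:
I(t) = -30 (I(t) = (1 - 7)*(1 - 1*(-4)) = -6*(1 + 4) = -6*5 = -30)
√(44222 + I((96 + 57)*(-39 + 19))) = √(44222 - 30) = √44192 = 4*√2762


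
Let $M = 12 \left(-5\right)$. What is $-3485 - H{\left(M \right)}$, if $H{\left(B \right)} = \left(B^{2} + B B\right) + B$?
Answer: $-10625$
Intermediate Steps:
$M = -60$
$H{\left(B \right)} = B + 2 B^{2}$ ($H{\left(B \right)} = \left(B^{2} + B^{2}\right) + B = 2 B^{2} + B = B + 2 B^{2}$)
$-3485 - H{\left(M \right)} = -3485 - - 60 \left(1 + 2 \left(-60\right)\right) = -3485 - - 60 \left(1 - 120\right) = -3485 - \left(-60\right) \left(-119\right) = -3485 - 7140 = -10625$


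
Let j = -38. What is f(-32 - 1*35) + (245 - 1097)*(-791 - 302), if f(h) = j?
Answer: 931198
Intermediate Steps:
f(h) = -38
f(-32 - 1*35) + (245 - 1097)*(-791 - 302) = -38 + (245 - 1097)*(-791 - 302) = -38 - 852*(-1093) = -38 + 931236 = 931198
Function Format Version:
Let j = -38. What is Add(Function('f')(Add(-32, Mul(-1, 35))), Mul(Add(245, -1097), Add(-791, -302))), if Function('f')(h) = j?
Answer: 931198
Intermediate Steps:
Function('f')(h) = -38
Add(Function('f')(Add(-32, Mul(-1, 35))), Mul(Add(245, -1097), Add(-791, -302))) = Add(-38, Mul(Add(245, -1097), Add(-791, -302))) = Add(-38, Mul(-852, -1093)) = Add(-38, 931236) = 931198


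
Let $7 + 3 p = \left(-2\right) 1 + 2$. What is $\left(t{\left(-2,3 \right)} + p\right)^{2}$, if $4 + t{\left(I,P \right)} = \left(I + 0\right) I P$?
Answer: $\frac{289}{9} \approx 32.111$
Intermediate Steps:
$t{\left(I,P \right)} = -4 + P I^{2}$ ($t{\left(I,P \right)} = -4 + \left(I + 0\right) I P = -4 + I I P = -4 + I^{2} P = -4 + P I^{2}$)
$p = - \frac{7}{3}$ ($p = - \frac{7}{3} + \frac{\left(-2\right) 1 + 2}{3} = - \frac{7}{3} + \frac{-2 + 2}{3} = - \frac{7}{3} + \frac{1}{3} \cdot 0 = - \frac{7}{3} + 0 = - \frac{7}{3} \approx -2.3333$)
$\left(t{\left(-2,3 \right)} + p\right)^{2} = \left(\left(-4 + 3 \left(-2\right)^{2}\right) - \frac{7}{3}\right)^{2} = \left(\left(-4 + 3 \cdot 4\right) - \frac{7}{3}\right)^{2} = \left(\left(-4 + 12\right) - \frac{7}{3}\right)^{2} = \left(8 - \frac{7}{3}\right)^{2} = \left(\frac{17}{3}\right)^{2} = \frac{289}{9}$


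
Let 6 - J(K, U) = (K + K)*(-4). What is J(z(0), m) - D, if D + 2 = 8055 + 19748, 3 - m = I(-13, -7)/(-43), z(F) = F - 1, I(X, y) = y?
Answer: -27803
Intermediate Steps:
z(F) = -1 + F
m = 122/43 (m = 3 - (-7)/(-43) = 3 - (-7)*(-1)/43 = 3 - 1*7/43 = 3 - 7/43 = 122/43 ≈ 2.8372)
J(K, U) = 6 + 8*K (J(K, U) = 6 - (K + K)*(-4) = 6 - 2*K*(-4) = 6 - (-8)*K = 6 + 8*K)
D = 27801 (D = -2 + (8055 + 19748) = -2 + 27803 = 27801)
J(z(0), m) - D = (6 + 8*(-1 + 0)) - 1*27801 = (6 + 8*(-1)) - 27801 = (6 - 8) - 27801 = -2 - 27801 = -27803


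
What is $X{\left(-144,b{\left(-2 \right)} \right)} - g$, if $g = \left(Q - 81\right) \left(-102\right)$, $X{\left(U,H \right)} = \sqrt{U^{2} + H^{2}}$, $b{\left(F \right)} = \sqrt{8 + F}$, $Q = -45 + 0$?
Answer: $-12852 + \sqrt{20742} \approx -12708.0$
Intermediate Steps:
$Q = -45$
$X{\left(U,H \right)} = \sqrt{H^{2} + U^{2}}$
$g = 12852$ ($g = \left(-45 - 81\right) \left(-102\right) = \left(-126\right) \left(-102\right) = 12852$)
$X{\left(-144,b{\left(-2 \right)} \right)} - g = \sqrt{\left(\sqrt{8 - 2}\right)^{2} + \left(-144\right)^{2}} - 12852 = \sqrt{\left(\sqrt{6}\right)^{2} + 20736} - 12852 = \sqrt{6 + 20736} - 12852 = \sqrt{20742} - 12852 = -12852 + \sqrt{20742}$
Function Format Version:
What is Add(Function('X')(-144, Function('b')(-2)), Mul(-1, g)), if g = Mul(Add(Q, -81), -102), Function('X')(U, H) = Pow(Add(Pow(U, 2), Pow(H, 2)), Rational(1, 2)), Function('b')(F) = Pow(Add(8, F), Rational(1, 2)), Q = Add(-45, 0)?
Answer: Add(-12852, Pow(20742, Rational(1, 2))) ≈ -12708.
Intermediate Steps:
Q = -45
Function('X')(U, H) = Pow(Add(Pow(H, 2), Pow(U, 2)), Rational(1, 2))
g = 12852 (g = Mul(Add(-45, -81), -102) = Mul(-126, -102) = 12852)
Add(Function('X')(-144, Function('b')(-2)), Mul(-1, g)) = Add(Pow(Add(Pow(Pow(Add(8, -2), Rational(1, 2)), 2), Pow(-144, 2)), Rational(1, 2)), Mul(-1, 12852)) = Add(Pow(Add(Pow(Pow(6, Rational(1, 2)), 2), 20736), Rational(1, 2)), -12852) = Add(Pow(Add(6, 20736), Rational(1, 2)), -12852) = Add(Pow(20742, Rational(1, 2)), -12852) = Add(-12852, Pow(20742, Rational(1, 2)))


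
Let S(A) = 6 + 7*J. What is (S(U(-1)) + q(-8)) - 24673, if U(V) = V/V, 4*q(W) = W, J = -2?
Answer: -24683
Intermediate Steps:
q(W) = W/4
U(V) = 1
S(A) = -8 (S(A) = 6 + 7*(-2) = 6 - 14 = -8)
(S(U(-1)) + q(-8)) - 24673 = (-8 + (¼)*(-8)) - 24673 = (-8 - 2) - 24673 = -10 - 24673 = -24683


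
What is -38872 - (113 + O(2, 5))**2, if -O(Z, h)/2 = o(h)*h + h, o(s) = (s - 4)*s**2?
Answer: -60481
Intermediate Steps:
o(s) = s**2*(-4 + s) (o(s) = (-4 + s)*s**2 = s**2*(-4 + s))
O(Z, h) = -2*h - 2*h**3*(-4 + h) (O(Z, h) = -2*((h**2*(-4 + h))*h + h) = -2*(h**3*(-4 + h) + h) = -2*(h + h**3*(-4 + h)) = -2*h - 2*h**3*(-4 + h))
-38872 - (113 + O(2, 5))**2 = -38872 - (113 - 2*5*(1 + 5**2*(-4 + 5)))**2 = -38872 - (113 - 2*5*(1 + 25*1))**2 = -38872 - (113 - 2*5*(1 + 25))**2 = -38872 - (113 - 2*5*26)**2 = -38872 - (113 - 260)**2 = -38872 - 1*(-147)**2 = -38872 - 1*21609 = -38872 - 21609 = -60481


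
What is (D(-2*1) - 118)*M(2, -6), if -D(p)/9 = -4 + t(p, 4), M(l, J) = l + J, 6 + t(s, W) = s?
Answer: 40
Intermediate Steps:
t(s, W) = -6 + s
M(l, J) = J + l
D(p) = 90 - 9*p (D(p) = -9*(-4 + (-6 + p)) = -9*(-10 + p) = 90 - 9*p)
(D(-2*1) - 118)*M(2, -6) = ((90 - (-18)) - 118)*(-6 + 2) = ((90 - 9*(-2)) - 118)*(-4) = ((90 + 18) - 118)*(-4) = (108 - 118)*(-4) = -10*(-4) = 40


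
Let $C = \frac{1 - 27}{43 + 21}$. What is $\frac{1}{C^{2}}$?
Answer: $\frac{1024}{169} \approx 6.0592$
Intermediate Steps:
$C = - \frac{13}{32}$ ($C = - \frac{26}{64} = \left(-26\right) \frac{1}{64} = - \frac{13}{32} \approx -0.40625$)
$\frac{1}{C^{2}} = \frac{1}{\left(- \frac{13}{32}\right)^{2}} = \frac{1}{\frac{169}{1024}} = \frac{1024}{169}$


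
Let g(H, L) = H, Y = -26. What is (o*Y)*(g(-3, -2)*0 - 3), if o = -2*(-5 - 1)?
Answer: 936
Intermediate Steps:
o = 12 (o = -2*(-6) = 12)
(o*Y)*(g(-3, -2)*0 - 3) = (12*(-26))*(-3*0 - 3) = -312*(0 - 3) = -312*(-3) = 936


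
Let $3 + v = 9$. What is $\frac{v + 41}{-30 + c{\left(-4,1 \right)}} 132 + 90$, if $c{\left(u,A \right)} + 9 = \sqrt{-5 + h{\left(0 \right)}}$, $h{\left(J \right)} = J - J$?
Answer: $\frac{6 \left(- 449 i + 15 \sqrt{5}\right)}{\sqrt{5} + 39 i} \approx -68.556 - 9.0908 i$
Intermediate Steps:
$h{\left(J \right)} = 0$
$v = 6$ ($v = -3 + 9 = 6$)
$c{\left(u,A \right)} = -9 + i \sqrt{5}$ ($c{\left(u,A \right)} = -9 + \sqrt{-5 + 0} = -9 + \sqrt{-5} = -9 + i \sqrt{5}$)
$\frac{v + 41}{-30 + c{\left(-4,1 \right)}} 132 + 90 = \frac{6 + 41}{-30 - \left(9 - i \sqrt{5}\right)} 132 + 90 = \frac{47}{-39 + i \sqrt{5}} \cdot 132 + 90 = \frac{6204}{-39 + i \sqrt{5}} + 90 = 90 + \frac{6204}{-39 + i \sqrt{5}}$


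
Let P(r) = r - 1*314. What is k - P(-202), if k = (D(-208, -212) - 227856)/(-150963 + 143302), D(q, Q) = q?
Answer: 4181140/7661 ≈ 545.77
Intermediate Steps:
P(r) = -314 + r (P(r) = r - 314 = -314 + r)
k = 228064/7661 (k = (-208 - 227856)/(-150963 + 143302) = -228064/(-7661) = -228064*(-1/7661) = 228064/7661 ≈ 29.769)
k - P(-202) = 228064/7661 - (-314 - 202) = 228064/7661 - 1*(-516) = 228064/7661 + 516 = 4181140/7661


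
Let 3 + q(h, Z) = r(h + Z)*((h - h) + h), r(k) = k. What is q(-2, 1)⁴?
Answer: 1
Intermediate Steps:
q(h, Z) = -3 + h*(Z + h) (q(h, Z) = -3 + (h + Z)*((h - h) + h) = -3 + (Z + h)*(0 + h) = -3 + (Z + h)*h = -3 + h*(Z + h))
q(-2, 1)⁴ = (-3 - 2*(1 - 2))⁴ = (-3 - 2*(-1))⁴ = (-3 + 2)⁴ = (-1)⁴ = 1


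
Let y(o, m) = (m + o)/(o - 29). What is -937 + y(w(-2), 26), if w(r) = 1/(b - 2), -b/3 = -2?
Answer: -21572/23 ≈ -937.91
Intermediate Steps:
b = 6 (b = -3*(-2) = 6)
w(r) = 1/4 (w(r) = 1/(6 - 2) = 1/4)
y(o, m) = (m + o)/(-29 + o)
-937 + y(w(-2), 26) = -937 + (26 + 1/4)/(-29 + 1/4) = -937 + (105/4)/(-115/4) = -937 - 4/115*105/4 = -937 - 21/23 = -21572/23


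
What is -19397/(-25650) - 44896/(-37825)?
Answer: 75410957/38808450 ≈ 1.9432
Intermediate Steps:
-19397/(-25650) - 44896/(-37825) = -19397*(-1/25650) - 44896*(-1/37825) = 19397/25650 + 44896/37825 = 75410957/38808450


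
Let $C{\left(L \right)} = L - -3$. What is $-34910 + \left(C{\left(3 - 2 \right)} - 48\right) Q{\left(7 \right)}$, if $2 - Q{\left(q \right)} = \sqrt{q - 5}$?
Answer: $-34998 + 44 \sqrt{2} \approx -34936.0$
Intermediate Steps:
$C{\left(L \right)} = 3 + L$ ($C{\left(L \right)} = L + 3 = 3 + L$)
$Q{\left(q \right)} = 2 - \sqrt{-5 + q}$ ($Q{\left(q \right)} = 2 - \sqrt{q - 5} = 2 - \sqrt{-5 + q}$)
$-34910 + \left(C{\left(3 - 2 \right)} - 48\right) Q{\left(7 \right)} = -34910 + \left(\left(3 + \left(3 - 2\right)\right) - 48\right) \left(2 - \sqrt{-5 + 7}\right) = -34910 + \left(\left(3 + \left(3 - 2\right)\right) - 48\right) \left(2 - \sqrt{2}\right) = -34910 + \left(\left(3 + 1\right) - 48\right) \left(2 - \sqrt{2}\right) = -34910 + \left(4 - 48\right) \left(2 - \sqrt{2}\right) = -34910 - 44 \left(2 - \sqrt{2}\right) = -34910 - \left(88 - 44 \sqrt{2}\right) = -34998 + 44 \sqrt{2}$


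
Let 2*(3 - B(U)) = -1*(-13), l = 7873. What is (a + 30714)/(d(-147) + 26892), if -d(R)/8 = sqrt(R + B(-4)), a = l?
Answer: 259420401/180797324 + 38587*I*sqrt(602)/180797324 ≈ 1.4349 + 0.0052366*I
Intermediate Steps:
a = 7873
B(U) = -7/2 (B(U) = 3 - (-1)*(-13)/2 = 3 - 1/2*13 = 3 - 13/2 = -7/2)
d(R) = -8*sqrt(-7/2 + R) (d(R) = -8*sqrt(R - 7/2) = -8*sqrt(-7/2 + R))
(a + 30714)/(d(-147) + 26892) = (7873 + 30714)/(-4*sqrt(-14 + 4*(-147)) + 26892) = 38587/(-4*sqrt(-14 - 588) + 26892) = 38587/(-4*I*sqrt(602) + 26892) = 38587/(26892 - 4*I*sqrt(602))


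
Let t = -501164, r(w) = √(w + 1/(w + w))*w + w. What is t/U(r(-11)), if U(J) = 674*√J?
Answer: -250582*√2/(337*√(-22 - 9*I*√66)) ≈ -71.797 - 96.579*I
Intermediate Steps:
r(w) = w + w*√(w + 1/(2*w)) (r(w) = √(w + 1/(2*w))*w + w = w*√(w + 1/(2*w)) + w = w + w*√(w + 1/(2*w)))
t/U(r(-11)) = -501164*√11/(7414*√(-1 - √(2/(-11) + 4*(-11))/2)) = -501164*√11/(7414*√(-1 - √(2*(-1/11) - 44)/2)) = -501164*√11/(7414*√(-1 - √(-2/11 - 44)/2)) = -501164*√11/(7414*√(-1 - 9*I*√66/22)) = -501164*1/(674*√(-11 - 9*I*√66/2)) = -250582/(337*√(-11 - 9*I*√66/2))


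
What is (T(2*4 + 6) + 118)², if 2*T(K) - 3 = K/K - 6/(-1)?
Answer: 15129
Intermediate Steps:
T(K) = 5 (T(K) = 3/2 + (K/K - 6/(-1))/2 = 3/2 + (1 - 6*(-1))/2 = 3/2 + (1 + 6)/2 = 3/2 + (½)*7 = 3/2 + 7/2 = 5)
(T(2*4 + 6) + 118)² = (5 + 118)² = 123² = 15129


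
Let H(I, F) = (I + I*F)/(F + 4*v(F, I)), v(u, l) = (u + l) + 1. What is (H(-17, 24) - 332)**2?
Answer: 361646289/3136 ≈ 1.1532e+5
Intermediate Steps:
v(u, l) = 1 + l + u (v(u, l) = (l + u) + 1 = 1 + l + u)
H(I, F) = (I + F*I)/(4 + 4*I + 5*F) (H(I, F) = (I + I*F)/(F + 4*(1 + I + F)) = (I + F*I)/(F + 4*(1 + F + I)) = (I + F*I)/(F + (4 + 4*F + 4*I)) = (I + F*I)/(4 + 4*I + 5*F))
(H(-17, 24) - 332)**2 = (-17*(1 + 24)/(4 + 4*(-17) + 5*24) - 332)**2 = (-17*25/(4 - 68 + 120) - 332)**2 = (-17*25/56 - 332)**2 = (-17*1/56*25 - 332)**2 = (-425/56 - 332)**2 = (-19017/56)**2 = 361646289/3136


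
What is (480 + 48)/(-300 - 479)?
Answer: -528/779 ≈ -0.67779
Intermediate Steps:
(480 + 48)/(-300 - 479) = 528/(-779) = -1/779*528 = -528/779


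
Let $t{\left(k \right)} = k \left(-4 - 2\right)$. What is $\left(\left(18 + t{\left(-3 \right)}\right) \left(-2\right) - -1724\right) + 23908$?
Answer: $25560$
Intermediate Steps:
$t{\left(k \right)} = - 6 k$ ($t{\left(k \right)} = k \left(-6\right) = - 6 k$)
$\left(\left(18 + t{\left(-3 \right)}\right) \left(-2\right) - -1724\right) + 23908 = \left(\left(18 - -18\right) \left(-2\right) - -1724\right) + 23908 = \left(\left(18 + 18\right) \left(-2\right) + 1724\right) + 23908 = \left(36 \left(-2\right) + 1724\right) + 23908 = \left(-72 + 1724\right) + 23908 = 1652 + 23908 = 25560$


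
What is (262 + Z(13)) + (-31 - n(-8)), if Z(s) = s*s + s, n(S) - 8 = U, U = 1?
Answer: 404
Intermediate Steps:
n(S) = 9 (n(S) = 8 + 1 = 9)
Z(s) = s + s**2 (Z(s) = s**2 + s = s + s**2)
(262 + Z(13)) + (-31 - n(-8)) = (262 + 13*(1 + 13)) + (-31 - 1*9) = (262 + 13*14) + (-31 - 9) = (262 + 182) - 40 = 444 - 40 = 404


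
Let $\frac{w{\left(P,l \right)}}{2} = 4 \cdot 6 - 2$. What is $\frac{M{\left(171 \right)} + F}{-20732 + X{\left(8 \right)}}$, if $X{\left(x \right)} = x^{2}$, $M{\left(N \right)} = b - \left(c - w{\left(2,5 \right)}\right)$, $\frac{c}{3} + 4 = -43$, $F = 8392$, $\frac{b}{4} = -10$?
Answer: $- \frac{8537}{20668} \approx -0.41305$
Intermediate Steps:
$b = -40$ ($b = 4 \left(-10\right) = -40$)
$w{\left(P,l \right)} = 44$ ($w{\left(P,l \right)} = 2 \left(4 \cdot 6 - 2\right) = 2 \left(24 - 2\right) = 2 \cdot 22 = 44$)
$c = -141$ ($c = -12 + 3 \left(-43\right) = -12 - 129 = -141$)
$M{\left(N \right)} = 145$ ($M{\left(N \right)} = -40 + \left(44 - -141\right) = -40 + \left(44 + 141\right) = -40 + 185 = 145$)
$\frac{M{\left(171 \right)} + F}{-20732 + X{\left(8 \right)}} = \frac{145 + 8392}{-20732 + 8^{2}} = \frac{8537}{-20732 + 64} = \frac{8537}{-20668} = 8537 \left(- \frac{1}{20668}\right) = - \frac{8537}{20668}$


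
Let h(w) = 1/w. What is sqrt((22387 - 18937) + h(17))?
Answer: sqrt(997067)/17 ≈ 58.737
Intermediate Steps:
sqrt((22387 - 18937) + h(17)) = sqrt((22387 - 18937) + 1/17) = sqrt(3450 + 1/17) = sqrt(58651/17) = sqrt(997067)/17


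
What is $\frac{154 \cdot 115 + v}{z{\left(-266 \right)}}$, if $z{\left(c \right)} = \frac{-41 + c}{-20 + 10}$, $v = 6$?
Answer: $\frac{177160}{307} \approx 577.07$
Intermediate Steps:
$z{\left(c \right)} = \frac{41}{10} - \frac{c}{10}$ ($z{\left(c \right)} = \frac{-41 + c}{-10} = \left(-41 + c\right) \left(- \frac{1}{10}\right) = \frac{41}{10} - \frac{c}{10}$)
$\frac{154 \cdot 115 + v}{z{\left(-266 \right)}} = \frac{154 \cdot 115 + 6}{\frac{41}{10} - - \frac{133}{5}} = \frac{17710 + 6}{\frac{41}{10} + \frac{133}{5}} = \frac{17716}{\frac{307}{10}} = 17716 \cdot \frac{10}{307} = \frac{177160}{307}$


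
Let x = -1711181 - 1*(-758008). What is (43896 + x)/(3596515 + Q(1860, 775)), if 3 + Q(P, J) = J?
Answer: -909277/3597287 ≈ -0.25277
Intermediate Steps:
Q(P, J) = -3 + J
x = -953173 (x = -1711181 + 758008 = -953173)
(43896 + x)/(3596515 + Q(1860, 775)) = (43896 - 953173)/(3596515 + (-3 + 775)) = -909277/(3596515 + 772) = -909277/3597287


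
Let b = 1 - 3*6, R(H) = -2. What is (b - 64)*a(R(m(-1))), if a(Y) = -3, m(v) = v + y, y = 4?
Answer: 243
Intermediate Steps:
m(v) = 4 + v (m(v) = v + 4 = 4 + v)
b = -17 (b = 1 - 18 = -17)
(b - 64)*a(R(m(-1))) = (-17 - 64)*(-3) = -81*(-3) = 243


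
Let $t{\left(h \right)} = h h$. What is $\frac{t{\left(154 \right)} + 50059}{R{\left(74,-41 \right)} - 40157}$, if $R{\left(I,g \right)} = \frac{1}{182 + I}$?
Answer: $- \frac{18886400}{10280191} \approx -1.8372$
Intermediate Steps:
$t{\left(h \right)} = h^{2}$
$\frac{t{\left(154 \right)} + 50059}{R{\left(74,-41 \right)} - 40157} = \frac{154^{2} + 50059}{\frac{1}{182 + 74} - 40157} = \frac{23716 + 50059}{\frac{1}{256} - 40157} = \frac{73775}{\frac{1}{256} - 40157} = \frac{73775}{- \frac{10280191}{256}} = 73775 \left(- \frac{256}{10280191}\right) = - \frac{18886400}{10280191}$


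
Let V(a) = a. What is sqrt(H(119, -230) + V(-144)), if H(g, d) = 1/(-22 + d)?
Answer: I*sqrt(254023)/42 ≈ 12.0*I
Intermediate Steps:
sqrt(H(119, -230) + V(-144)) = sqrt(1/(-22 - 230) - 144) = sqrt(1/(-252) - 144) = sqrt(-1/252 - 144) = sqrt(-36289/252) = I*sqrt(254023)/42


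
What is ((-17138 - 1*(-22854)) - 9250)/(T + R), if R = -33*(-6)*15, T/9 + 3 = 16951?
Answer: -589/25917 ≈ -0.022726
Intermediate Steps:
T = 152532 (T = -27 + 9*16951 = -27 + 152559 = 152532)
R = 2970 (R = 198*15 = 2970)
((-17138 - 1*(-22854)) - 9250)/(T + R) = ((-17138 - 1*(-22854)) - 9250)/(152532 + 2970) = ((-17138 + 22854) - 9250)/155502 = (5716 - 9250)*(1/155502) = -3534*1/155502 = -589/25917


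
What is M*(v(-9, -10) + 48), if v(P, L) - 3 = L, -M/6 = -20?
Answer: 4920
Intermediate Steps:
M = 120 (M = -6*(-20) = 120)
v(P, L) = 3 + L
M*(v(-9, -10) + 48) = 120*((3 - 10) + 48) = 120*(-7 + 48) = 120*41 = 4920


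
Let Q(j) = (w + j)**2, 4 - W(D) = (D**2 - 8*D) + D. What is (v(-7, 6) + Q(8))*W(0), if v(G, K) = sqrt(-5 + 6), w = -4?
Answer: 68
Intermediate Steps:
W(D) = 4 - D**2 + 7*D (W(D) = 4 - ((D**2 - 8*D) + D) = 4 - (D**2 - 7*D) = 4 + (-D**2 + 7*D) = 4 - D**2 + 7*D)
Q(j) = (-4 + j)**2
v(G, K) = 1 (v(G, K) = sqrt(1) = 1)
(v(-7, 6) + Q(8))*W(0) = (1 + (-4 + 8)**2)*(4 - 1*0**2 + 7*0) = (1 + 4**2)*(4 - 1*0 + 0) = (1 + 16)*(4 + 0 + 0) = 17*4 = 68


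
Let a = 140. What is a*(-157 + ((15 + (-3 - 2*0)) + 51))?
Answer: -13160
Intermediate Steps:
a*(-157 + ((15 + (-3 - 2*0)) + 51)) = 140*(-157 + ((15 + (-3 - 2*0)) + 51)) = 140*(-157 + ((15 + (-3 + 0)) + 51)) = 140*(-157 + ((15 - 3) + 51)) = 140*(-157 + (12 + 51)) = 140*(-157 + 63) = 140*(-94) = -13160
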